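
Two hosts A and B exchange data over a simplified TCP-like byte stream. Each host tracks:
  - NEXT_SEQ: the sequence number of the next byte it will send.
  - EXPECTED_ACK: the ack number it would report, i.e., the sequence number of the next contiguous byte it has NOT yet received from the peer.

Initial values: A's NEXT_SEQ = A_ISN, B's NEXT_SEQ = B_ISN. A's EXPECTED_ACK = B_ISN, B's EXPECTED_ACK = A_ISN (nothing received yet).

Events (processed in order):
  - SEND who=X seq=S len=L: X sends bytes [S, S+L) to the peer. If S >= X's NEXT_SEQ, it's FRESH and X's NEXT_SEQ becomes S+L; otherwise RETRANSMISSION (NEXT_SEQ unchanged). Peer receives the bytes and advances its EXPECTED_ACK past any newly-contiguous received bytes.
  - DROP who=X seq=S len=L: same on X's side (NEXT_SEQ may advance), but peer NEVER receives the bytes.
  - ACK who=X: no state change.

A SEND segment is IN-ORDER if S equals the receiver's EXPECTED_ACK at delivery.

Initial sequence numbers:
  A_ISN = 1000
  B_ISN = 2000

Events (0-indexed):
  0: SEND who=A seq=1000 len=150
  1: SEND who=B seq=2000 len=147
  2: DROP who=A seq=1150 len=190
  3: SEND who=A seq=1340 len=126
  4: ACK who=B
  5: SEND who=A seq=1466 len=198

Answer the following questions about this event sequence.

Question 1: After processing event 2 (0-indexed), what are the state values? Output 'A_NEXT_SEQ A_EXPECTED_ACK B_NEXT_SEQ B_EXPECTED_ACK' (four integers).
After event 0: A_seq=1150 A_ack=2000 B_seq=2000 B_ack=1150
After event 1: A_seq=1150 A_ack=2147 B_seq=2147 B_ack=1150
After event 2: A_seq=1340 A_ack=2147 B_seq=2147 B_ack=1150

1340 2147 2147 1150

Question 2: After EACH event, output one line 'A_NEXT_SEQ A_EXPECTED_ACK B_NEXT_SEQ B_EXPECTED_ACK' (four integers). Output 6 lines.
1150 2000 2000 1150
1150 2147 2147 1150
1340 2147 2147 1150
1466 2147 2147 1150
1466 2147 2147 1150
1664 2147 2147 1150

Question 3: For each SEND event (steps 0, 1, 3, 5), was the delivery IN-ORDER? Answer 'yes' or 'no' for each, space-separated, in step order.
Answer: yes yes no no

Derivation:
Step 0: SEND seq=1000 -> in-order
Step 1: SEND seq=2000 -> in-order
Step 3: SEND seq=1340 -> out-of-order
Step 5: SEND seq=1466 -> out-of-order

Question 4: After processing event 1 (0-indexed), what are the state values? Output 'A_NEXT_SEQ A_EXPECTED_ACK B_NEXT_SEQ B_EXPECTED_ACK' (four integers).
After event 0: A_seq=1150 A_ack=2000 B_seq=2000 B_ack=1150
After event 1: A_seq=1150 A_ack=2147 B_seq=2147 B_ack=1150

1150 2147 2147 1150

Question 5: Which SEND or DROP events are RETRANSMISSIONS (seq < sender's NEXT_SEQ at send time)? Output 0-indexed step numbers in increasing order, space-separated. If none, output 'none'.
Step 0: SEND seq=1000 -> fresh
Step 1: SEND seq=2000 -> fresh
Step 2: DROP seq=1150 -> fresh
Step 3: SEND seq=1340 -> fresh
Step 5: SEND seq=1466 -> fresh

Answer: none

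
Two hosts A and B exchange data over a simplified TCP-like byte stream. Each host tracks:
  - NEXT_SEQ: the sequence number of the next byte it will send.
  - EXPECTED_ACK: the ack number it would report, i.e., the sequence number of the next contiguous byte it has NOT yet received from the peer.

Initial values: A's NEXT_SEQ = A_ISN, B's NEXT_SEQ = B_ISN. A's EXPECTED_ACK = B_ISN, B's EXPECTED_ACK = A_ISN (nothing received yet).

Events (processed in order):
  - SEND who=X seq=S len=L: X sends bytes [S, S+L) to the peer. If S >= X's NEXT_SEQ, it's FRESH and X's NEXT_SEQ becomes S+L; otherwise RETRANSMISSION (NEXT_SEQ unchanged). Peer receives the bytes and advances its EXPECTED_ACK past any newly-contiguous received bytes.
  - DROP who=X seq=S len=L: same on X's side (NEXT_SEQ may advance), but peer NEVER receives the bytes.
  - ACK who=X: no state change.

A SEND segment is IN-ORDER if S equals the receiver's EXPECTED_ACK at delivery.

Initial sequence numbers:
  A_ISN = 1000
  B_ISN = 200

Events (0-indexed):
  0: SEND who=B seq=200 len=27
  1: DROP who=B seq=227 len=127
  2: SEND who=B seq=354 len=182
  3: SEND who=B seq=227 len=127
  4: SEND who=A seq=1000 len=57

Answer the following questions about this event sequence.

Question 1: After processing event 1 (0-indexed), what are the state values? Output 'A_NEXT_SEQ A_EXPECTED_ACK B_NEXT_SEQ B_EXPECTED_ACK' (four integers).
After event 0: A_seq=1000 A_ack=227 B_seq=227 B_ack=1000
After event 1: A_seq=1000 A_ack=227 B_seq=354 B_ack=1000

1000 227 354 1000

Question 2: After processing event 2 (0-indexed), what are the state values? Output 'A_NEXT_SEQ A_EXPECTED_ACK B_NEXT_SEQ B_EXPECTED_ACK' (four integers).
After event 0: A_seq=1000 A_ack=227 B_seq=227 B_ack=1000
After event 1: A_seq=1000 A_ack=227 B_seq=354 B_ack=1000
After event 2: A_seq=1000 A_ack=227 B_seq=536 B_ack=1000

1000 227 536 1000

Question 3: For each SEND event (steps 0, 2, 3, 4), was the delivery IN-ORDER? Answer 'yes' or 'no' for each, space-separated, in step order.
Answer: yes no yes yes

Derivation:
Step 0: SEND seq=200 -> in-order
Step 2: SEND seq=354 -> out-of-order
Step 3: SEND seq=227 -> in-order
Step 4: SEND seq=1000 -> in-order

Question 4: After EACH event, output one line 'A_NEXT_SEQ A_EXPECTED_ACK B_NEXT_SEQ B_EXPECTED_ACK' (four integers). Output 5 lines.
1000 227 227 1000
1000 227 354 1000
1000 227 536 1000
1000 536 536 1000
1057 536 536 1057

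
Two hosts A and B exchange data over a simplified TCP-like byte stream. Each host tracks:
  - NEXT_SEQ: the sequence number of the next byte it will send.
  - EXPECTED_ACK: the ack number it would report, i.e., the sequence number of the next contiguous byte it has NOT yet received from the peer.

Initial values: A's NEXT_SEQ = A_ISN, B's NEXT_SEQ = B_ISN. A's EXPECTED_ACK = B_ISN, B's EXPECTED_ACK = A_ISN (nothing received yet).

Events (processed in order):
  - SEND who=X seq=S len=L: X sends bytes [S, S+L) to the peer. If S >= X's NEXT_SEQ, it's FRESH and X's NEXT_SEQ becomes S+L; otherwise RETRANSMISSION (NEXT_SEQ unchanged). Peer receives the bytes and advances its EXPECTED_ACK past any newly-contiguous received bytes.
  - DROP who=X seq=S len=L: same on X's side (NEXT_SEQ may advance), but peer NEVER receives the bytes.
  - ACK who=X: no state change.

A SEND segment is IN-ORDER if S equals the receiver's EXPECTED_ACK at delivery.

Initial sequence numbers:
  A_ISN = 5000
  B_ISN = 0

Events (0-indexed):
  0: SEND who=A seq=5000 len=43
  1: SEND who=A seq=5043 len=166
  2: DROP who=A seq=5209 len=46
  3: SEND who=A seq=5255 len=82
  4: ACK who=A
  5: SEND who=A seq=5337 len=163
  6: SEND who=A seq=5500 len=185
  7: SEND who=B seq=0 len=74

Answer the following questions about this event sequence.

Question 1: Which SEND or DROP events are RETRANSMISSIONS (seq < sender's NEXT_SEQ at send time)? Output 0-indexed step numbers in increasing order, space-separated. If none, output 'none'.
Answer: none

Derivation:
Step 0: SEND seq=5000 -> fresh
Step 1: SEND seq=5043 -> fresh
Step 2: DROP seq=5209 -> fresh
Step 3: SEND seq=5255 -> fresh
Step 5: SEND seq=5337 -> fresh
Step 6: SEND seq=5500 -> fresh
Step 7: SEND seq=0 -> fresh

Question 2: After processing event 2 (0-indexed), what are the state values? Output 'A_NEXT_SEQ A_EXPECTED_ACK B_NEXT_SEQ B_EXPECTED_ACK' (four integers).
After event 0: A_seq=5043 A_ack=0 B_seq=0 B_ack=5043
After event 1: A_seq=5209 A_ack=0 B_seq=0 B_ack=5209
After event 2: A_seq=5255 A_ack=0 B_seq=0 B_ack=5209

5255 0 0 5209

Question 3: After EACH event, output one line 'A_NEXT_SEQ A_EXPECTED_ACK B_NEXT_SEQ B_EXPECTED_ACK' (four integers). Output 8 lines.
5043 0 0 5043
5209 0 0 5209
5255 0 0 5209
5337 0 0 5209
5337 0 0 5209
5500 0 0 5209
5685 0 0 5209
5685 74 74 5209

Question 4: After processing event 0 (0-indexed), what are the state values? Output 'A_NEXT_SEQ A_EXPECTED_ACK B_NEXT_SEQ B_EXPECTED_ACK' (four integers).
After event 0: A_seq=5043 A_ack=0 B_seq=0 B_ack=5043

5043 0 0 5043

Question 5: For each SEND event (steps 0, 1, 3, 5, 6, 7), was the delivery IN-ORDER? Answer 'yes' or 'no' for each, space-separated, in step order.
Answer: yes yes no no no yes

Derivation:
Step 0: SEND seq=5000 -> in-order
Step 1: SEND seq=5043 -> in-order
Step 3: SEND seq=5255 -> out-of-order
Step 5: SEND seq=5337 -> out-of-order
Step 6: SEND seq=5500 -> out-of-order
Step 7: SEND seq=0 -> in-order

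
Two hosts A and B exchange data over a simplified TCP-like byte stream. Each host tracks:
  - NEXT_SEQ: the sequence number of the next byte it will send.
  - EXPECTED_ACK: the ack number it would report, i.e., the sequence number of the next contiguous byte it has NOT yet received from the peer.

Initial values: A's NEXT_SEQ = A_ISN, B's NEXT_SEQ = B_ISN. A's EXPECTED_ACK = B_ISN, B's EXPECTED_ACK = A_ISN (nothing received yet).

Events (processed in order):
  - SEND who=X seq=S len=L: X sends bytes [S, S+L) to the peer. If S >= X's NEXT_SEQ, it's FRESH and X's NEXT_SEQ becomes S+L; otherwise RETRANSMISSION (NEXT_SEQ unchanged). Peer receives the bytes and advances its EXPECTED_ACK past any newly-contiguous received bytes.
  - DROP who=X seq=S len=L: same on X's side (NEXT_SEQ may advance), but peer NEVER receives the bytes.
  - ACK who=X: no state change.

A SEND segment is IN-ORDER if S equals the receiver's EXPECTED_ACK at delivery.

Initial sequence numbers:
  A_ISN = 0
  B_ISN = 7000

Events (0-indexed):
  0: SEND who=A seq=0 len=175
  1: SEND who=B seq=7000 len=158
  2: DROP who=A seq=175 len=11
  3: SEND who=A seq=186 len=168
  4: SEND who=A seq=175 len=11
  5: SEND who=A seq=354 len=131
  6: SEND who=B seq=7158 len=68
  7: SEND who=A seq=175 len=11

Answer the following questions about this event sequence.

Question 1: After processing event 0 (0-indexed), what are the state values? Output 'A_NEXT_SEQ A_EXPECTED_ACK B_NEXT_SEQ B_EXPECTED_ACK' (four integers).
After event 0: A_seq=175 A_ack=7000 B_seq=7000 B_ack=175

175 7000 7000 175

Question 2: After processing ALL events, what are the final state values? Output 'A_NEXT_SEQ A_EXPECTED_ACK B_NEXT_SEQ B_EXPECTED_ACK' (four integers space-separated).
After event 0: A_seq=175 A_ack=7000 B_seq=7000 B_ack=175
After event 1: A_seq=175 A_ack=7158 B_seq=7158 B_ack=175
After event 2: A_seq=186 A_ack=7158 B_seq=7158 B_ack=175
After event 3: A_seq=354 A_ack=7158 B_seq=7158 B_ack=175
After event 4: A_seq=354 A_ack=7158 B_seq=7158 B_ack=354
After event 5: A_seq=485 A_ack=7158 B_seq=7158 B_ack=485
After event 6: A_seq=485 A_ack=7226 B_seq=7226 B_ack=485
After event 7: A_seq=485 A_ack=7226 B_seq=7226 B_ack=485

Answer: 485 7226 7226 485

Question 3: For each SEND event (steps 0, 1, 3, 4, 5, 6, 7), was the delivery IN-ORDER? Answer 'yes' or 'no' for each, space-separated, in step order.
Answer: yes yes no yes yes yes no

Derivation:
Step 0: SEND seq=0 -> in-order
Step 1: SEND seq=7000 -> in-order
Step 3: SEND seq=186 -> out-of-order
Step 4: SEND seq=175 -> in-order
Step 5: SEND seq=354 -> in-order
Step 6: SEND seq=7158 -> in-order
Step 7: SEND seq=175 -> out-of-order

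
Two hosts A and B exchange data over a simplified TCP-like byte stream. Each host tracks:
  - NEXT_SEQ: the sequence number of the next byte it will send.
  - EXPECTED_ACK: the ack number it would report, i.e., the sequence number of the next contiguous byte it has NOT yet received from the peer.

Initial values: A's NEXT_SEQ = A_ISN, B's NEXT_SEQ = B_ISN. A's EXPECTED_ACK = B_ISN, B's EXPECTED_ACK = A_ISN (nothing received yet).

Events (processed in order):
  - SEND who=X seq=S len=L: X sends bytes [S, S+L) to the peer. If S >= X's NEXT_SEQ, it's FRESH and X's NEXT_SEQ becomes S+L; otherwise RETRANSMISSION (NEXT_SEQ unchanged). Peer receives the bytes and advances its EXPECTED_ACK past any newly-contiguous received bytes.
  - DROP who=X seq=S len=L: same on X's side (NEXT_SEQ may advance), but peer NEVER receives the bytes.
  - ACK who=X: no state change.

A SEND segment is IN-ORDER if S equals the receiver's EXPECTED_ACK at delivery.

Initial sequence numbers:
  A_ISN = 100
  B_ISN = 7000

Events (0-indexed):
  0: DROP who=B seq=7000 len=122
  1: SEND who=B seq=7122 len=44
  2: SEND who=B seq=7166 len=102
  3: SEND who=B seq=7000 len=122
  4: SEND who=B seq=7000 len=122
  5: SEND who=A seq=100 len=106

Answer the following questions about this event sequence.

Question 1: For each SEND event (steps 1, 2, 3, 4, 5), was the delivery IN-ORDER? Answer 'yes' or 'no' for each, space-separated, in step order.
Step 1: SEND seq=7122 -> out-of-order
Step 2: SEND seq=7166 -> out-of-order
Step 3: SEND seq=7000 -> in-order
Step 4: SEND seq=7000 -> out-of-order
Step 5: SEND seq=100 -> in-order

Answer: no no yes no yes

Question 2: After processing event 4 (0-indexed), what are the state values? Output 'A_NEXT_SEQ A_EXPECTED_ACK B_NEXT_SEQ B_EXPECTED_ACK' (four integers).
After event 0: A_seq=100 A_ack=7000 B_seq=7122 B_ack=100
After event 1: A_seq=100 A_ack=7000 B_seq=7166 B_ack=100
After event 2: A_seq=100 A_ack=7000 B_seq=7268 B_ack=100
After event 3: A_seq=100 A_ack=7268 B_seq=7268 B_ack=100
After event 4: A_seq=100 A_ack=7268 B_seq=7268 B_ack=100

100 7268 7268 100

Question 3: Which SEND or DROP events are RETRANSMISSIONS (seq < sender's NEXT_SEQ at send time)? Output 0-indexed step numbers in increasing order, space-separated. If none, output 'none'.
Answer: 3 4

Derivation:
Step 0: DROP seq=7000 -> fresh
Step 1: SEND seq=7122 -> fresh
Step 2: SEND seq=7166 -> fresh
Step 3: SEND seq=7000 -> retransmit
Step 4: SEND seq=7000 -> retransmit
Step 5: SEND seq=100 -> fresh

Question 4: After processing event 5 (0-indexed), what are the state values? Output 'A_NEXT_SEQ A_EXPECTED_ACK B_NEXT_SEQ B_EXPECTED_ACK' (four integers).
After event 0: A_seq=100 A_ack=7000 B_seq=7122 B_ack=100
After event 1: A_seq=100 A_ack=7000 B_seq=7166 B_ack=100
After event 2: A_seq=100 A_ack=7000 B_seq=7268 B_ack=100
After event 3: A_seq=100 A_ack=7268 B_seq=7268 B_ack=100
After event 4: A_seq=100 A_ack=7268 B_seq=7268 B_ack=100
After event 5: A_seq=206 A_ack=7268 B_seq=7268 B_ack=206

206 7268 7268 206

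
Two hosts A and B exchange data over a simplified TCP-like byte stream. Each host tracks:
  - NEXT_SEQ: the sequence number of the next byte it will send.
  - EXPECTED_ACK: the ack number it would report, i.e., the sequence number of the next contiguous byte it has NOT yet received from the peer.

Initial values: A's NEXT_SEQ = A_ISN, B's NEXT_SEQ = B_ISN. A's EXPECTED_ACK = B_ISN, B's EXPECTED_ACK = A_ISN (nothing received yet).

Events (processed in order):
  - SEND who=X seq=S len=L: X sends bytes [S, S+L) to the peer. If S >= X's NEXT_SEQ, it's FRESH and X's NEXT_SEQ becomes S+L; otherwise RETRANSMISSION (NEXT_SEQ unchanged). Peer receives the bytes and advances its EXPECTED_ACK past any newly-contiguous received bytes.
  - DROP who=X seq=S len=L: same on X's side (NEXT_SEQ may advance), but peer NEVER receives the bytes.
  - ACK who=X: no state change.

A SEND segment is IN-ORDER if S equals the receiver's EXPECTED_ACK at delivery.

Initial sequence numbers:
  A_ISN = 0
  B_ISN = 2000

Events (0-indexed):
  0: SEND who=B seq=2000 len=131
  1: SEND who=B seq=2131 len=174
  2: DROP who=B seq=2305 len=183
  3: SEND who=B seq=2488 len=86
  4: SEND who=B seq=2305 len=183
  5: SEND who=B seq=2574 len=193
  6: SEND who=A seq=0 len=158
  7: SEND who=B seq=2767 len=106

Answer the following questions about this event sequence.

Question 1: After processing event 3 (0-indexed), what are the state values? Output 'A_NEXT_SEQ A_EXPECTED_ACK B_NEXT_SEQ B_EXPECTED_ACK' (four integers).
After event 0: A_seq=0 A_ack=2131 B_seq=2131 B_ack=0
After event 1: A_seq=0 A_ack=2305 B_seq=2305 B_ack=0
After event 2: A_seq=0 A_ack=2305 B_seq=2488 B_ack=0
After event 3: A_seq=0 A_ack=2305 B_seq=2574 B_ack=0

0 2305 2574 0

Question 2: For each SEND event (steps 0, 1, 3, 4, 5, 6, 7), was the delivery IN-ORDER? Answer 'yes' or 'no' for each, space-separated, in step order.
Step 0: SEND seq=2000 -> in-order
Step 1: SEND seq=2131 -> in-order
Step 3: SEND seq=2488 -> out-of-order
Step 4: SEND seq=2305 -> in-order
Step 5: SEND seq=2574 -> in-order
Step 6: SEND seq=0 -> in-order
Step 7: SEND seq=2767 -> in-order

Answer: yes yes no yes yes yes yes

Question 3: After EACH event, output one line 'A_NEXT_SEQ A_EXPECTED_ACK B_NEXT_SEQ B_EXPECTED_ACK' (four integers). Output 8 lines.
0 2131 2131 0
0 2305 2305 0
0 2305 2488 0
0 2305 2574 0
0 2574 2574 0
0 2767 2767 0
158 2767 2767 158
158 2873 2873 158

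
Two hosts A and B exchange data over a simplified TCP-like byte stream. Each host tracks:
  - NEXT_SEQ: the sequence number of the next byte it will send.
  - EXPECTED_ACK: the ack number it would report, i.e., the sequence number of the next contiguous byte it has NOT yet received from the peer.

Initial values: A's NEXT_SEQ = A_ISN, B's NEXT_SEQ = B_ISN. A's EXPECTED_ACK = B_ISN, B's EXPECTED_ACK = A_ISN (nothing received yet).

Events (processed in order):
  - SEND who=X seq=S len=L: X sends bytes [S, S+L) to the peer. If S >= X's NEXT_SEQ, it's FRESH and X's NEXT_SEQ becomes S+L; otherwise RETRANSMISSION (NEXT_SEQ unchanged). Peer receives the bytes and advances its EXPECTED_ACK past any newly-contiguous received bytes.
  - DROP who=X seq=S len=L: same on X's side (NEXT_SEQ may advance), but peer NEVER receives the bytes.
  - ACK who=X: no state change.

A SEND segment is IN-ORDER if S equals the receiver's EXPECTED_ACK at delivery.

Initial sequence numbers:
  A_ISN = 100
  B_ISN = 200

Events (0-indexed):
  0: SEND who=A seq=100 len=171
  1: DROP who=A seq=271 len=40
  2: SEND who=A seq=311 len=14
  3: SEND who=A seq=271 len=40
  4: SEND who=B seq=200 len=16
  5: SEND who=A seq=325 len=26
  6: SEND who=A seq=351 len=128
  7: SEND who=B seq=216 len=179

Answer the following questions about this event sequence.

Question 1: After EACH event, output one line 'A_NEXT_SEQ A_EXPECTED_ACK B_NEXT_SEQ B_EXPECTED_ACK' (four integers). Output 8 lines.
271 200 200 271
311 200 200 271
325 200 200 271
325 200 200 325
325 216 216 325
351 216 216 351
479 216 216 479
479 395 395 479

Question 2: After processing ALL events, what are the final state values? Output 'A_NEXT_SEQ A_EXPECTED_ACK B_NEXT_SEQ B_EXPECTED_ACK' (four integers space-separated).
Answer: 479 395 395 479

Derivation:
After event 0: A_seq=271 A_ack=200 B_seq=200 B_ack=271
After event 1: A_seq=311 A_ack=200 B_seq=200 B_ack=271
After event 2: A_seq=325 A_ack=200 B_seq=200 B_ack=271
After event 3: A_seq=325 A_ack=200 B_seq=200 B_ack=325
After event 4: A_seq=325 A_ack=216 B_seq=216 B_ack=325
After event 5: A_seq=351 A_ack=216 B_seq=216 B_ack=351
After event 6: A_seq=479 A_ack=216 B_seq=216 B_ack=479
After event 7: A_seq=479 A_ack=395 B_seq=395 B_ack=479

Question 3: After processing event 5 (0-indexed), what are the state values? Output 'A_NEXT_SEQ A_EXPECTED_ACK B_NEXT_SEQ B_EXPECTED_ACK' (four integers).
After event 0: A_seq=271 A_ack=200 B_seq=200 B_ack=271
After event 1: A_seq=311 A_ack=200 B_seq=200 B_ack=271
After event 2: A_seq=325 A_ack=200 B_seq=200 B_ack=271
After event 3: A_seq=325 A_ack=200 B_seq=200 B_ack=325
After event 4: A_seq=325 A_ack=216 B_seq=216 B_ack=325
After event 5: A_seq=351 A_ack=216 B_seq=216 B_ack=351

351 216 216 351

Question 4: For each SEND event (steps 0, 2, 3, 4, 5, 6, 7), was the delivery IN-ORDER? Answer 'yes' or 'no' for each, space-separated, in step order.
Answer: yes no yes yes yes yes yes

Derivation:
Step 0: SEND seq=100 -> in-order
Step 2: SEND seq=311 -> out-of-order
Step 3: SEND seq=271 -> in-order
Step 4: SEND seq=200 -> in-order
Step 5: SEND seq=325 -> in-order
Step 6: SEND seq=351 -> in-order
Step 7: SEND seq=216 -> in-order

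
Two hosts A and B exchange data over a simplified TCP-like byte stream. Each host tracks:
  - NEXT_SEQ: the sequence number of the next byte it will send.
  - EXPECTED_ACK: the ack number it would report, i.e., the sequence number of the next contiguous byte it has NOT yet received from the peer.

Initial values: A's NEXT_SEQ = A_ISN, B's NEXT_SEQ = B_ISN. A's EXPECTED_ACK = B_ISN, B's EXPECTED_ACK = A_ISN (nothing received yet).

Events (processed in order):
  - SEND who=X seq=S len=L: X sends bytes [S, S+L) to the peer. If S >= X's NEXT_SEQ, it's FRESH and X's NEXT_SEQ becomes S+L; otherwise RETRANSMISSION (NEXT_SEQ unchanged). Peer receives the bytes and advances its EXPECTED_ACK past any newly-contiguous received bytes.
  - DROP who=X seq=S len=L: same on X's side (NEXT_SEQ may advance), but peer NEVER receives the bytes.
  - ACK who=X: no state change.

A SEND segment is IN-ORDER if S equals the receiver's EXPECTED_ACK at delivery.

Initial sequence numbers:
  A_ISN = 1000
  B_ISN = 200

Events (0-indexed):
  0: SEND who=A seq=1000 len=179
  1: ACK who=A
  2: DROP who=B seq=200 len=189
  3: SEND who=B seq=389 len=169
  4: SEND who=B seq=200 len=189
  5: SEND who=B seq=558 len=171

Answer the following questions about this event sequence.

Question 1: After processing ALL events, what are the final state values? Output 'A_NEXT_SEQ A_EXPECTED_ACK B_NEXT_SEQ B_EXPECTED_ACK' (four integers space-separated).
Answer: 1179 729 729 1179

Derivation:
After event 0: A_seq=1179 A_ack=200 B_seq=200 B_ack=1179
After event 1: A_seq=1179 A_ack=200 B_seq=200 B_ack=1179
After event 2: A_seq=1179 A_ack=200 B_seq=389 B_ack=1179
After event 3: A_seq=1179 A_ack=200 B_seq=558 B_ack=1179
After event 4: A_seq=1179 A_ack=558 B_seq=558 B_ack=1179
After event 5: A_seq=1179 A_ack=729 B_seq=729 B_ack=1179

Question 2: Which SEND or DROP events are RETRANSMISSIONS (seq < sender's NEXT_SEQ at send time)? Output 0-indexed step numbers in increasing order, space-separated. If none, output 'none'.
Step 0: SEND seq=1000 -> fresh
Step 2: DROP seq=200 -> fresh
Step 3: SEND seq=389 -> fresh
Step 4: SEND seq=200 -> retransmit
Step 5: SEND seq=558 -> fresh

Answer: 4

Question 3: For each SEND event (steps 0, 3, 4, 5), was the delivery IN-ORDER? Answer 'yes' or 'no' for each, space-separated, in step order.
Answer: yes no yes yes

Derivation:
Step 0: SEND seq=1000 -> in-order
Step 3: SEND seq=389 -> out-of-order
Step 4: SEND seq=200 -> in-order
Step 5: SEND seq=558 -> in-order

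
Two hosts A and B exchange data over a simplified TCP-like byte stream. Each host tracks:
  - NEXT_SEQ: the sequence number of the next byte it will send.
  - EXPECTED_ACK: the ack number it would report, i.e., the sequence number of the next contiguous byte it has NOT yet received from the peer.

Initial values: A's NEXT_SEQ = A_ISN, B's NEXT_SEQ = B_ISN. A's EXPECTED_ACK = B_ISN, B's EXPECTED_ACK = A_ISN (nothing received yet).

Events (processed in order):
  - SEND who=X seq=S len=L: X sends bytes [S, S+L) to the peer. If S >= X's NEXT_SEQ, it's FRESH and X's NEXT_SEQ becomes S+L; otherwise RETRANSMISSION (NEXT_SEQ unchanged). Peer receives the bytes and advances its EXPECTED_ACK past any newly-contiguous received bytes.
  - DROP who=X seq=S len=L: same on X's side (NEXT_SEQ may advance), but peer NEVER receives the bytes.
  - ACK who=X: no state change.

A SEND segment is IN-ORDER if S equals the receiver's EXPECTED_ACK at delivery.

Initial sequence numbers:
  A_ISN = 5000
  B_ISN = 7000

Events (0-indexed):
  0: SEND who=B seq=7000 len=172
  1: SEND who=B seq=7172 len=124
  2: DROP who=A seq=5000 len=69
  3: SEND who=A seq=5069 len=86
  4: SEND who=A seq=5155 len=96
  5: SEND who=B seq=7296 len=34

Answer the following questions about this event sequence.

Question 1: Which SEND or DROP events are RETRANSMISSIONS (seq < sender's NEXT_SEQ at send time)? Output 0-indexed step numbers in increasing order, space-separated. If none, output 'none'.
Answer: none

Derivation:
Step 0: SEND seq=7000 -> fresh
Step 1: SEND seq=7172 -> fresh
Step 2: DROP seq=5000 -> fresh
Step 3: SEND seq=5069 -> fresh
Step 4: SEND seq=5155 -> fresh
Step 5: SEND seq=7296 -> fresh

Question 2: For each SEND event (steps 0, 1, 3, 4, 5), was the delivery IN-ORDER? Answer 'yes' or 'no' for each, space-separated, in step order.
Answer: yes yes no no yes

Derivation:
Step 0: SEND seq=7000 -> in-order
Step 1: SEND seq=7172 -> in-order
Step 3: SEND seq=5069 -> out-of-order
Step 4: SEND seq=5155 -> out-of-order
Step 5: SEND seq=7296 -> in-order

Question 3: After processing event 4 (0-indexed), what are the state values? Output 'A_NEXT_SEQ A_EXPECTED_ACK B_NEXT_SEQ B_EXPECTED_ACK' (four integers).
After event 0: A_seq=5000 A_ack=7172 B_seq=7172 B_ack=5000
After event 1: A_seq=5000 A_ack=7296 B_seq=7296 B_ack=5000
After event 2: A_seq=5069 A_ack=7296 B_seq=7296 B_ack=5000
After event 3: A_seq=5155 A_ack=7296 B_seq=7296 B_ack=5000
After event 4: A_seq=5251 A_ack=7296 B_seq=7296 B_ack=5000

5251 7296 7296 5000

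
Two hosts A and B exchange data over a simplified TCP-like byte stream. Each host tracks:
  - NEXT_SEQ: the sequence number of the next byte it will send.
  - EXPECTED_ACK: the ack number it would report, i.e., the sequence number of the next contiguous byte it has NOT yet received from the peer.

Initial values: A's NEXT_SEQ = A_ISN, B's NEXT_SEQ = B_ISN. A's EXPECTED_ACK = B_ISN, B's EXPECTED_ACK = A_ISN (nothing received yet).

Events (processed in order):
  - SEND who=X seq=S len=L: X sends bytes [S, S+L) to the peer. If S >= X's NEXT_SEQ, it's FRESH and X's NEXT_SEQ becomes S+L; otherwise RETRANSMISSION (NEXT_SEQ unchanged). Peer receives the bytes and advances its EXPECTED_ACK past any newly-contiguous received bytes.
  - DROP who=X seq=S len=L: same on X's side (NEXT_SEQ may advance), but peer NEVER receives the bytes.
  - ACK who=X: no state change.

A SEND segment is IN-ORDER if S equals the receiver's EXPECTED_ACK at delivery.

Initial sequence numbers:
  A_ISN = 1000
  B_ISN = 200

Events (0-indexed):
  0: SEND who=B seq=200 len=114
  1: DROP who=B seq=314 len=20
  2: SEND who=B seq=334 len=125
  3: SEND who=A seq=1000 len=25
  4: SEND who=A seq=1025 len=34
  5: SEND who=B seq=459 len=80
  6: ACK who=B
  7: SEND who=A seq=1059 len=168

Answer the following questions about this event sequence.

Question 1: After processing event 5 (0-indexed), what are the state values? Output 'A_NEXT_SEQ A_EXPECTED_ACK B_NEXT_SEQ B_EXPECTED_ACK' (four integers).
After event 0: A_seq=1000 A_ack=314 B_seq=314 B_ack=1000
After event 1: A_seq=1000 A_ack=314 B_seq=334 B_ack=1000
After event 2: A_seq=1000 A_ack=314 B_seq=459 B_ack=1000
After event 3: A_seq=1025 A_ack=314 B_seq=459 B_ack=1025
After event 4: A_seq=1059 A_ack=314 B_seq=459 B_ack=1059
After event 5: A_seq=1059 A_ack=314 B_seq=539 B_ack=1059

1059 314 539 1059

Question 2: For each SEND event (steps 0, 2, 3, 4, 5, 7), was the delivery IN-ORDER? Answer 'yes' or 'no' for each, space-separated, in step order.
Answer: yes no yes yes no yes

Derivation:
Step 0: SEND seq=200 -> in-order
Step 2: SEND seq=334 -> out-of-order
Step 3: SEND seq=1000 -> in-order
Step 4: SEND seq=1025 -> in-order
Step 5: SEND seq=459 -> out-of-order
Step 7: SEND seq=1059 -> in-order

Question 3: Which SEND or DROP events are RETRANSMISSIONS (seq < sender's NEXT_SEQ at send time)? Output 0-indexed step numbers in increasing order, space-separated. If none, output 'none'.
Answer: none

Derivation:
Step 0: SEND seq=200 -> fresh
Step 1: DROP seq=314 -> fresh
Step 2: SEND seq=334 -> fresh
Step 3: SEND seq=1000 -> fresh
Step 4: SEND seq=1025 -> fresh
Step 5: SEND seq=459 -> fresh
Step 7: SEND seq=1059 -> fresh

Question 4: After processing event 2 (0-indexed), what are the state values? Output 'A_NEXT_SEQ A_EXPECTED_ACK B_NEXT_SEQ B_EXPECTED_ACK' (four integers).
After event 0: A_seq=1000 A_ack=314 B_seq=314 B_ack=1000
After event 1: A_seq=1000 A_ack=314 B_seq=334 B_ack=1000
After event 2: A_seq=1000 A_ack=314 B_seq=459 B_ack=1000

1000 314 459 1000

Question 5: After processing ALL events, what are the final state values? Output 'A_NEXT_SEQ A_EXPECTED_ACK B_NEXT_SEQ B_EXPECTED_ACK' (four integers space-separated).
Answer: 1227 314 539 1227

Derivation:
After event 0: A_seq=1000 A_ack=314 B_seq=314 B_ack=1000
After event 1: A_seq=1000 A_ack=314 B_seq=334 B_ack=1000
After event 2: A_seq=1000 A_ack=314 B_seq=459 B_ack=1000
After event 3: A_seq=1025 A_ack=314 B_seq=459 B_ack=1025
After event 4: A_seq=1059 A_ack=314 B_seq=459 B_ack=1059
After event 5: A_seq=1059 A_ack=314 B_seq=539 B_ack=1059
After event 6: A_seq=1059 A_ack=314 B_seq=539 B_ack=1059
After event 7: A_seq=1227 A_ack=314 B_seq=539 B_ack=1227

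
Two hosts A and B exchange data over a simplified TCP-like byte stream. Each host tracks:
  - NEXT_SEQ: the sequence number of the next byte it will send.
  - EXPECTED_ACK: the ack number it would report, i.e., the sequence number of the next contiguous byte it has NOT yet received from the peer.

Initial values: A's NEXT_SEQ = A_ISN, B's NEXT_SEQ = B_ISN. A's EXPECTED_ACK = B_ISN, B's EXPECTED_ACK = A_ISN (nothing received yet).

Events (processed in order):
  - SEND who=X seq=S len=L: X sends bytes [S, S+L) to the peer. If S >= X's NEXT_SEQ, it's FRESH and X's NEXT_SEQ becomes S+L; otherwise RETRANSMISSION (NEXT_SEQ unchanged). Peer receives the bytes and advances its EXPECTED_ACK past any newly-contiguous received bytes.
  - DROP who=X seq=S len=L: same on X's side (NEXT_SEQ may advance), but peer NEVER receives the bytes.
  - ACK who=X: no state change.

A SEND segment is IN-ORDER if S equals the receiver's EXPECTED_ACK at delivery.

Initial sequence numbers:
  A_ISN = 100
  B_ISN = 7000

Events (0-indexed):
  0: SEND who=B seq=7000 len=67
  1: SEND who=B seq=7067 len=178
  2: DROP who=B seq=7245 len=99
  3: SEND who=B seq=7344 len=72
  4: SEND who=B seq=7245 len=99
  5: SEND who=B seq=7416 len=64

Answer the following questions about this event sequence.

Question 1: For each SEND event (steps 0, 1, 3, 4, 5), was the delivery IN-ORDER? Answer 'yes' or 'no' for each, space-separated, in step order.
Answer: yes yes no yes yes

Derivation:
Step 0: SEND seq=7000 -> in-order
Step 1: SEND seq=7067 -> in-order
Step 3: SEND seq=7344 -> out-of-order
Step 4: SEND seq=7245 -> in-order
Step 5: SEND seq=7416 -> in-order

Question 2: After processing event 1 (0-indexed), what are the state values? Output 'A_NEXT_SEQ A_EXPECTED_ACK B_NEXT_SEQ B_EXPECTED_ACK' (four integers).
After event 0: A_seq=100 A_ack=7067 B_seq=7067 B_ack=100
After event 1: A_seq=100 A_ack=7245 B_seq=7245 B_ack=100

100 7245 7245 100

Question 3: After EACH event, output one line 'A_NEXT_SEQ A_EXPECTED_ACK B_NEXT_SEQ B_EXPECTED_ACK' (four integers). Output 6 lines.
100 7067 7067 100
100 7245 7245 100
100 7245 7344 100
100 7245 7416 100
100 7416 7416 100
100 7480 7480 100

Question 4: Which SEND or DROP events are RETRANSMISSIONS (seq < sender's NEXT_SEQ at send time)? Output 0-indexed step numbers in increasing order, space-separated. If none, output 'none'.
Step 0: SEND seq=7000 -> fresh
Step 1: SEND seq=7067 -> fresh
Step 2: DROP seq=7245 -> fresh
Step 3: SEND seq=7344 -> fresh
Step 4: SEND seq=7245 -> retransmit
Step 5: SEND seq=7416 -> fresh

Answer: 4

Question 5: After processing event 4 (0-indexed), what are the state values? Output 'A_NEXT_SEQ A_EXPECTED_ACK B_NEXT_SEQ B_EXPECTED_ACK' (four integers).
After event 0: A_seq=100 A_ack=7067 B_seq=7067 B_ack=100
After event 1: A_seq=100 A_ack=7245 B_seq=7245 B_ack=100
After event 2: A_seq=100 A_ack=7245 B_seq=7344 B_ack=100
After event 3: A_seq=100 A_ack=7245 B_seq=7416 B_ack=100
After event 4: A_seq=100 A_ack=7416 B_seq=7416 B_ack=100

100 7416 7416 100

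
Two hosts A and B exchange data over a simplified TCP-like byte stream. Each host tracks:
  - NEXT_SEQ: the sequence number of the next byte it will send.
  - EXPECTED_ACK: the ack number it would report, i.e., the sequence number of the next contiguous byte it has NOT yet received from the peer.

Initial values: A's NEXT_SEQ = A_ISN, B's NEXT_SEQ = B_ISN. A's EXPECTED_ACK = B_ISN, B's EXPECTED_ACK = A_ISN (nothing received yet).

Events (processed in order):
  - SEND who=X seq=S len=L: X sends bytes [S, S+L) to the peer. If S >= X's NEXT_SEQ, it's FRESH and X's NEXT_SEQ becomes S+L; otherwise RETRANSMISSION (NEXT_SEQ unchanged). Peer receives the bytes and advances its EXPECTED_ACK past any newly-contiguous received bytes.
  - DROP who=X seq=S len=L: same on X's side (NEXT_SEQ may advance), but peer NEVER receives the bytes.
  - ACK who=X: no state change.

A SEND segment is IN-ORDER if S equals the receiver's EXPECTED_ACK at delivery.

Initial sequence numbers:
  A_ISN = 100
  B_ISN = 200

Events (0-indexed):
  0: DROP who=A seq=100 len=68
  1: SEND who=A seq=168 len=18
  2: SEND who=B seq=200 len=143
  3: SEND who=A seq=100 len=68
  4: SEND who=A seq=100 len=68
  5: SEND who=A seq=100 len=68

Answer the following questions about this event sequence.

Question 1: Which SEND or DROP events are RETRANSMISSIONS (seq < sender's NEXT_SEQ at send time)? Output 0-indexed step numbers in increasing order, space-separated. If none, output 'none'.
Step 0: DROP seq=100 -> fresh
Step 1: SEND seq=168 -> fresh
Step 2: SEND seq=200 -> fresh
Step 3: SEND seq=100 -> retransmit
Step 4: SEND seq=100 -> retransmit
Step 5: SEND seq=100 -> retransmit

Answer: 3 4 5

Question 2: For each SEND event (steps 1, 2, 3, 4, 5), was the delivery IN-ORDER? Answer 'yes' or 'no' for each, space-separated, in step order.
Answer: no yes yes no no

Derivation:
Step 1: SEND seq=168 -> out-of-order
Step 2: SEND seq=200 -> in-order
Step 3: SEND seq=100 -> in-order
Step 4: SEND seq=100 -> out-of-order
Step 5: SEND seq=100 -> out-of-order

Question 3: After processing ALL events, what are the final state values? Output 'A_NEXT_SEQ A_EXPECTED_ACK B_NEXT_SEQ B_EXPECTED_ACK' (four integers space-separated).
Answer: 186 343 343 186

Derivation:
After event 0: A_seq=168 A_ack=200 B_seq=200 B_ack=100
After event 1: A_seq=186 A_ack=200 B_seq=200 B_ack=100
After event 2: A_seq=186 A_ack=343 B_seq=343 B_ack=100
After event 3: A_seq=186 A_ack=343 B_seq=343 B_ack=186
After event 4: A_seq=186 A_ack=343 B_seq=343 B_ack=186
After event 5: A_seq=186 A_ack=343 B_seq=343 B_ack=186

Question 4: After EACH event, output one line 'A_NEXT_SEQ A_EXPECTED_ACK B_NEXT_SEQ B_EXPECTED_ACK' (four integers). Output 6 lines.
168 200 200 100
186 200 200 100
186 343 343 100
186 343 343 186
186 343 343 186
186 343 343 186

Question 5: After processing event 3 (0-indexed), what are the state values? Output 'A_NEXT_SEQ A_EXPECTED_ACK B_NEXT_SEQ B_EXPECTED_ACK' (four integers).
After event 0: A_seq=168 A_ack=200 B_seq=200 B_ack=100
After event 1: A_seq=186 A_ack=200 B_seq=200 B_ack=100
After event 2: A_seq=186 A_ack=343 B_seq=343 B_ack=100
After event 3: A_seq=186 A_ack=343 B_seq=343 B_ack=186

186 343 343 186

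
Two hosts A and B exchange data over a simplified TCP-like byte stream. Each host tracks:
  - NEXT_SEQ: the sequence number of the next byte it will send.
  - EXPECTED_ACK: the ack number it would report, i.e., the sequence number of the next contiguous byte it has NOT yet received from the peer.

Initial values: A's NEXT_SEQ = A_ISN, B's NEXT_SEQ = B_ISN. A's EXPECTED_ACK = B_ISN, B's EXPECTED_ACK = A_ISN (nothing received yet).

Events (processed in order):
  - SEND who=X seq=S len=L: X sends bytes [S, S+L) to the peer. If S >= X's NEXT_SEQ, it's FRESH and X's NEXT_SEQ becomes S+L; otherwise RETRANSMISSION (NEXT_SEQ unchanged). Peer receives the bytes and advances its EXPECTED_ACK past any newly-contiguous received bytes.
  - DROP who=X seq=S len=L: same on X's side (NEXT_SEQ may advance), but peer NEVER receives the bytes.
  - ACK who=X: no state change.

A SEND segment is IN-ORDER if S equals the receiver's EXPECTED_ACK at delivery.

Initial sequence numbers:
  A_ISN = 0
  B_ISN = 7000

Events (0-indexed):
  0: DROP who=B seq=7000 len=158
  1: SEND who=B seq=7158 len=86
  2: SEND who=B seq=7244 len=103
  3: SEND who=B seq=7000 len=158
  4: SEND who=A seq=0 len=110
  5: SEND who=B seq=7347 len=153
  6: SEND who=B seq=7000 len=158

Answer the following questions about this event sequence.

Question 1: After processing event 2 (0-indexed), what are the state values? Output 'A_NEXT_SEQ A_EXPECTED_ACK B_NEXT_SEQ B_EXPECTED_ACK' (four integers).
After event 0: A_seq=0 A_ack=7000 B_seq=7158 B_ack=0
After event 1: A_seq=0 A_ack=7000 B_seq=7244 B_ack=0
After event 2: A_seq=0 A_ack=7000 B_seq=7347 B_ack=0

0 7000 7347 0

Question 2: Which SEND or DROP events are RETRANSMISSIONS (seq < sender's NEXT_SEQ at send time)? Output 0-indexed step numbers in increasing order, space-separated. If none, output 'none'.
Step 0: DROP seq=7000 -> fresh
Step 1: SEND seq=7158 -> fresh
Step 2: SEND seq=7244 -> fresh
Step 3: SEND seq=7000 -> retransmit
Step 4: SEND seq=0 -> fresh
Step 5: SEND seq=7347 -> fresh
Step 6: SEND seq=7000 -> retransmit

Answer: 3 6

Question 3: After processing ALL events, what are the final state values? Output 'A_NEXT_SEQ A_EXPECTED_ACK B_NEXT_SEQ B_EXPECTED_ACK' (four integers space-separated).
After event 0: A_seq=0 A_ack=7000 B_seq=7158 B_ack=0
After event 1: A_seq=0 A_ack=7000 B_seq=7244 B_ack=0
After event 2: A_seq=0 A_ack=7000 B_seq=7347 B_ack=0
After event 3: A_seq=0 A_ack=7347 B_seq=7347 B_ack=0
After event 4: A_seq=110 A_ack=7347 B_seq=7347 B_ack=110
After event 5: A_seq=110 A_ack=7500 B_seq=7500 B_ack=110
After event 6: A_seq=110 A_ack=7500 B_seq=7500 B_ack=110

Answer: 110 7500 7500 110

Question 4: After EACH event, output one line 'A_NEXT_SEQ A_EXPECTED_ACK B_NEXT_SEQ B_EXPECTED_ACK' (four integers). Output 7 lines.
0 7000 7158 0
0 7000 7244 0
0 7000 7347 0
0 7347 7347 0
110 7347 7347 110
110 7500 7500 110
110 7500 7500 110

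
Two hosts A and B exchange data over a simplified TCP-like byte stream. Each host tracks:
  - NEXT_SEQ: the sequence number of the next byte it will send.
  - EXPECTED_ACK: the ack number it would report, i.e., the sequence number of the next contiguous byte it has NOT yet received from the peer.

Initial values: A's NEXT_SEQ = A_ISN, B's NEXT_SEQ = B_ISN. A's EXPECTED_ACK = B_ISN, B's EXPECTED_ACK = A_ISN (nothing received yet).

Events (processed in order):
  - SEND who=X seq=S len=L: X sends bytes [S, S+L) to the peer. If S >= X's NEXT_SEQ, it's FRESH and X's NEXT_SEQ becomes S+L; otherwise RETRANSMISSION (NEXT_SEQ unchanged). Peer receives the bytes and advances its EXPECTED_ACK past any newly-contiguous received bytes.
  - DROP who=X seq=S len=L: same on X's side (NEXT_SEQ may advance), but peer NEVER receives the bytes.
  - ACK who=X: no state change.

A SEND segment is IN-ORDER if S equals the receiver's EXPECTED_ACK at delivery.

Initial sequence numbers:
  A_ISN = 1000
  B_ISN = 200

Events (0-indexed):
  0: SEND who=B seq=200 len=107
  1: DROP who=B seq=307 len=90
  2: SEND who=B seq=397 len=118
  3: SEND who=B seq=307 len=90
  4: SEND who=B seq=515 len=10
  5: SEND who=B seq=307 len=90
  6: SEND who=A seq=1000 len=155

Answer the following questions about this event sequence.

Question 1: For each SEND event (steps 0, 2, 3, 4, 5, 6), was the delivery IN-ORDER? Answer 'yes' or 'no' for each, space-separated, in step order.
Step 0: SEND seq=200 -> in-order
Step 2: SEND seq=397 -> out-of-order
Step 3: SEND seq=307 -> in-order
Step 4: SEND seq=515 -> in-order
Step 5: SEND seq=307 -> out-of-order
Step 6: SEND seq=1000 -> in-order

Answer: yes no yes yes no yes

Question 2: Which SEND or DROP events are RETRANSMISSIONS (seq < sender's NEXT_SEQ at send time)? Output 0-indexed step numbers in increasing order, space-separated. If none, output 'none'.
Step 0: SEND seq=200 -> fresh
Step 1: DROP seq=307 -> fresh
Step 2: SEND seq=397 -> fresh
Step 3: SEND seq=307 -> retransmit
Step 4: SEND seq=515 -> fresh
Step 5: SEND seq=307 -> retransmit
Step 6: SEND seq=1000 -> fresh

Answer: 3 5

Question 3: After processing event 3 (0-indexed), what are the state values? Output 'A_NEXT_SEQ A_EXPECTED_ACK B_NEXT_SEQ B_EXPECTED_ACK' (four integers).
After event 0: A_seq=1000 A_ack=307 B_seq=307 B_ack=1000
After event 1: A_seq=1000 A_ack=307 B_seq=397 B_ack=1000
After event 2: A_seq=1000 A_ack=307 B_seq=515 B_ack=1000
After event 3: A_seq=1000 A_ack=515 B_seq=515 B_ack=1000

1000 515 515 1000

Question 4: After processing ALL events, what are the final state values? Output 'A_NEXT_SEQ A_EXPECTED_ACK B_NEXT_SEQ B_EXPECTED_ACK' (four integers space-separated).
After event 0: A_seq=1000 A_ack=307 B_seq=307 B_ack=1000
After event 1: A_seq=1000 A_ack=307 B_seq=397 B_ack=1000
After event 2: A_seq=1000 A_ack=307 B_seq=515 B_ack=1000
After event 3: A_seq=1000 A_ack=515 B_seq=515 B_ack=1000
After event 4: A_seq=1000 A_ack=525 B_seq=525 B_ack=1000
After event 5: A_seq=1000 A_ack=525 B_seq=525 B_ack=1000
After event 6: A_seq=1155 A_ack=525 B_seq=525 B_ack=1155

Answer: 1155 525 525 1155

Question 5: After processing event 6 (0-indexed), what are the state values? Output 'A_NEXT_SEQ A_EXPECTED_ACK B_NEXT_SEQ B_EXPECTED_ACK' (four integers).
After event 0: A_seq=1000 A_ack=307 B_seq=307 B_ack=1000
After event 1: A_seq=1000 A_ack=307 B_seq=397 B_ack=1000
After event 2: A_seq=1000 A_ack=307 B_seq=515 B_ack=1000
After event 3: A_seq=1000 A_ack=515 B_seq=515 B_ack=1000
After event 4: A_seq=1000 A_ack=525 B_seq=525 B_ack=1000
After event 5: A_seq=1000 A_ack=525 B_seq=525 B_ack=1000
After event 6: A_seq=1155 A_ack=525 B_seq=525 B_ack=1155

1155 525 525 1155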